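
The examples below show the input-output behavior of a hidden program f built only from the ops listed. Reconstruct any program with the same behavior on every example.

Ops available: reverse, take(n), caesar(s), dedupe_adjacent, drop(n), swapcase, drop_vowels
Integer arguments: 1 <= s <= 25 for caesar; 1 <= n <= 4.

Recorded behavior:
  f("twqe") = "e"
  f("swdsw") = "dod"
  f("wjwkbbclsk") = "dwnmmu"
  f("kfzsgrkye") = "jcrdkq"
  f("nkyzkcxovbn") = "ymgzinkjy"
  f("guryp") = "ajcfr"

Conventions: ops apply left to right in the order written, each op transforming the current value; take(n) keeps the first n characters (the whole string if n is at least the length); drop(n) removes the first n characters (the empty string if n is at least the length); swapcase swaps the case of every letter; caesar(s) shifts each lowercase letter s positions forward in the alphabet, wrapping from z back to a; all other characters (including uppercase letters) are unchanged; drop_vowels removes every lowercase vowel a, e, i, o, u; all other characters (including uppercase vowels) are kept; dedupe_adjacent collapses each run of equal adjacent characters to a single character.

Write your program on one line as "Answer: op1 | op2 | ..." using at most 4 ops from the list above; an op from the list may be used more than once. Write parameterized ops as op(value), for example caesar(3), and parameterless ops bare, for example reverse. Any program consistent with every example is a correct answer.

caesar(4) | drop_vowels | reverse | caesar(7)

Check, running the answer program on each example:
  "twqe" -> "xaui" -> "x" -> "x" -> "e"
  "swdsw" -> "wahwa" -> "whw" -> "whw" -> "dod"
  "wjwkbbclsk" -> "anaoffgpwo" -> "nffgpw" -> "wpgffn" -> "dwnmmu"
  "kfzsgrkye" -> "ojdwkvoci" -> "jdwkvc" -> "cvkwdj" -> "jcrdkq"
  "nkyzkcxovbn" -> "rocdogbszfr" -> "rcdgbszfr" -> "rfzsbgdcr" -> "ymgzinkjy"
  "guryp" -> "kyvct" -> "kyvct" -> "tcvyk" -> "ajcfr"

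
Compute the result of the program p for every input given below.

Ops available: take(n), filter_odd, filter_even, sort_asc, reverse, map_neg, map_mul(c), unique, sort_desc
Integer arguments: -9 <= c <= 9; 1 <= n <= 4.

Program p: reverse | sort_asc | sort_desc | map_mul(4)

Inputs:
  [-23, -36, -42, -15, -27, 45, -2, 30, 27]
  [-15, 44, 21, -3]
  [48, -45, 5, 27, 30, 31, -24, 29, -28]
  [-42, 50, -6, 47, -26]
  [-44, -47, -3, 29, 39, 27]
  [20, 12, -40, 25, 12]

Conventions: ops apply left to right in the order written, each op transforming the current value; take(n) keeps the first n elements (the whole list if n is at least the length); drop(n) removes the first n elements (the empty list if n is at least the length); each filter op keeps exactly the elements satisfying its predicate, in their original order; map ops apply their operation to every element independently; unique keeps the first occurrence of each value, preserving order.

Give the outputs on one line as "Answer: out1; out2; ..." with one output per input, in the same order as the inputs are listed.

Execution, op by op:
  [-23, -36, -42, -15, -27, 45, -2, 30, 27] -> [27, 30, -2, 45, -27, -15, -42, -36, -23] -> [-42, -36, -27, -23, -15, -2, 27, 30, 45] -> [45, 30, 27, -2, -15, -23, -27, -36, -42] -> [180, 120, 108, -8, -60, -92, -108, -144, -168]
  [-15, 44, 21, -3] -> [-3, 21, 44, -15] -> [-15, -3, 21, 44] -> [44, 21, -3, -15] -> [176, 84, -12, -60]
  [48, -45, 5, 27, 30, 31, -24, 29, -28] -> [-28, 29, -24, 31, 30, 27, 5, -45, 48] -> [-45, -28, -24, 5, 27, 29, 30, 31, 48] -> [48, 31, 30, 29, 27, 5, -24, -28, -45] -> [192, 124, 120, 116, 108, 20, -96, -112, -180]
  [-42, 50, -6, 47, -26] -> [-26, 47, -6, 50, -42] -> [-42, -26, -6, 47, 50] -> [50, 47, -6, -26, -42] -> [200, 188, -24, -104, -168]
  [-44, -47, -3, 29, 39, 27] -> [27, 39, 29, -3, -47, -44] -> [-47, -44, -3, 27, 29, 39] -> [39, 29, 27, -3, -44, -47] -> [156, 116, 108, -12, -176, -188]
  [20, 12, -40, 25, 12] -> [12, 25, -40, 12, 20] -> [-40, 12, 12, 20, 25] -> [25, 20, 12, 12, -40] -> [100, 80, 48, 48, -160]

[180, 120, 108, -8, -60, -92, -108, -144, -168]; [176, 84, -12, -60]; [192, 124, 120, 116, 108, 20, -96, -112, -180]; [200, 188, -24, -104, -168]; [156, 116, 108, -12, -176, -188]; [100, 80, 48, 48, -160]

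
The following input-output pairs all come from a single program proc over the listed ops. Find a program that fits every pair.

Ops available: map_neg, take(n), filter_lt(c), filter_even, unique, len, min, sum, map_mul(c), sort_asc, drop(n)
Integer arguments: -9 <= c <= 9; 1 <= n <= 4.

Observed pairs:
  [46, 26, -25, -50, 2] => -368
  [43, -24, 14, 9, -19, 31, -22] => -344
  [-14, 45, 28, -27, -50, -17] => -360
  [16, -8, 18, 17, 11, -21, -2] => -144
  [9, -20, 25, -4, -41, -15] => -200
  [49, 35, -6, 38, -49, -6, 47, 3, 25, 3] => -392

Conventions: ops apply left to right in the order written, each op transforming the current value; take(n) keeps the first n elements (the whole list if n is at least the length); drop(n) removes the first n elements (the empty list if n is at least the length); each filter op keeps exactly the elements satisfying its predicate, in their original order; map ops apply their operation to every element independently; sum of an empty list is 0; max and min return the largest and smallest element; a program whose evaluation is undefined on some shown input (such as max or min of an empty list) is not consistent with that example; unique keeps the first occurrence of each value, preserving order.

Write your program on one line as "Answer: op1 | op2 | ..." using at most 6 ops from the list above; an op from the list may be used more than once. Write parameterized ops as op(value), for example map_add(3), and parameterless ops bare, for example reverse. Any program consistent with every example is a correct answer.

map_neg | sort_asc | map_mul(8) | filter_lt(-3) | min

Check, running the answer program on each example:
  [46, 26, -25, -50, 2] -> [-46, -26, 25, 50, -2] -> [-46, -26, -2, 25, 50] -> [-368, -208, -16, 200, 400] -> [-368, -208, -16] -> -368
  [43, -24, 14, 9, -19, 31, -22] -> [-43, 24, -14, -9, 19, -31, 22] -> [-43, -31, -14, -9, 19, 22, 24] -> [-344, -248, -112, -72, 152, 176, 192] -> [-344, -248, -112, -72] -> -344
  [-14, 45, 28, -27, -50, -17] -> [14, -45, -28, 27, 50, 17] -> [-45, -28, 14, 17, 27, 50] -> [-360, -224, 112, 136, 216, 400] -> [-360, -224] -> -360
  [16, -8, 18, 17, 11, -21, -2] -> [-16, 8, -18, -17, -11, 21, 2] -> [-18, -17, -16, -11, 2, 8, 21] -> [-144, -136, -128, -88, 16, 64, 168] -> [-144, -136, -128, -88] -> -144
  [9, -20, 25, -4, -41, -15] -> [-9, 20, -25, 4, 41, 15] -> [-25, -9, 4, 15, 20, 41] -> [-200, -72, 32, 120, 160, 328] -> [-200, -72] -> -200
  [49, 35, -6, 38, -49, -6, 47, 3, 25, 3] -> [-49, -35, 6, -38, 49, 6, -47, -3, -25, -3] -> [-49, -47, -38, -35, -25, -3, -3, 6, 6, 49] -> [-392, -376, -304, -280, -200, -24, -24, 48, 48, 392] -> [-392, -376, -304, -280, -200, -24, -24] -> -392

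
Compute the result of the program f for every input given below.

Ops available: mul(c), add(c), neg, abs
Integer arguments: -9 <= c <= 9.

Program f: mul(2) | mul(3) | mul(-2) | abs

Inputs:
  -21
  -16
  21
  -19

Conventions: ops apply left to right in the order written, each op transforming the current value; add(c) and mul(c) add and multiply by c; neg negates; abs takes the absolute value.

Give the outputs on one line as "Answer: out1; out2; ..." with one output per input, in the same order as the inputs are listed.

Execution, op by op:
  -21 -> -42 -> -126 -> 252 -> 252
  -16 -> -32 -> -96 -> 192 -> 192
  21 -> 42 -> 126 -> -252 -> 252
  -19 -> -38 -> -114 -> 228 -> 228

252; 192; 252; 228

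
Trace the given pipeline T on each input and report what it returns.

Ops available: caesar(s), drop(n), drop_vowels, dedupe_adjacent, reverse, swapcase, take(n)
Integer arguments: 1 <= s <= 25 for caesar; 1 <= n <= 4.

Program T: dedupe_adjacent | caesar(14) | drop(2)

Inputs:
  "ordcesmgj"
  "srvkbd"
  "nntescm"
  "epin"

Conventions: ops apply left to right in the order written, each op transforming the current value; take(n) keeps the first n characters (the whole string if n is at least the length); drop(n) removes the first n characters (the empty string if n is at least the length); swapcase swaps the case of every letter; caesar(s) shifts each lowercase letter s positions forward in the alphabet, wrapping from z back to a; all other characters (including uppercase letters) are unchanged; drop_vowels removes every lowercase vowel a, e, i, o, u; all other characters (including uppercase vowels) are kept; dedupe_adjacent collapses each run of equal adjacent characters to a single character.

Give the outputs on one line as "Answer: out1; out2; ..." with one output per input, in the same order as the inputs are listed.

"rqsgaux"; "jypr"; "sgqa"; "wb"

Execution, op by op:
  "ordcesmgj" -> "ordcesmgj" -> "cfrqsgaux" -> "rqsgaux"
  "srvkbd" -> "srvkbd" -> "gfjypr" -> "jypr"
  "nntescm" -> "ntescm" -> "bhsgqa" -> "sgqa"
  "epin" -> "epin" -> "sdwb" -> "wb"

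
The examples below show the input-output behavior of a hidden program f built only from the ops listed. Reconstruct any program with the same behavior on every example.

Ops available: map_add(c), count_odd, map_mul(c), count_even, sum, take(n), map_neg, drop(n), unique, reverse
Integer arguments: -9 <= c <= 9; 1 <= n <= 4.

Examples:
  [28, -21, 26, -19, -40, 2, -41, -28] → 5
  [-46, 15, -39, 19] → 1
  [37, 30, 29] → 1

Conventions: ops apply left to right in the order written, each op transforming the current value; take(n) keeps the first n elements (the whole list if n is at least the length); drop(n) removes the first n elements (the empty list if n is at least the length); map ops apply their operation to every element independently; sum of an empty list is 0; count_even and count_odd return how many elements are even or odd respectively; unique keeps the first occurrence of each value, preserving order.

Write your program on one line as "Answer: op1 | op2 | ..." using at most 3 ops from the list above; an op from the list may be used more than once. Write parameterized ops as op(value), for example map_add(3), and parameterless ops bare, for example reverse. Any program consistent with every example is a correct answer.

map_add(1) | count_odd

Check, running the answer program on each example:
  [28, -21, 26, -19, -40, 2, -41, -28] -> [29, -20, 27, -18, -39, 3, -40, -27] -> 5
  [-46, 15, -39, 19] -> [-45, 16, -38, 20] -> 1
  [37, 30, 29] -> [38, 31, 30] -> 1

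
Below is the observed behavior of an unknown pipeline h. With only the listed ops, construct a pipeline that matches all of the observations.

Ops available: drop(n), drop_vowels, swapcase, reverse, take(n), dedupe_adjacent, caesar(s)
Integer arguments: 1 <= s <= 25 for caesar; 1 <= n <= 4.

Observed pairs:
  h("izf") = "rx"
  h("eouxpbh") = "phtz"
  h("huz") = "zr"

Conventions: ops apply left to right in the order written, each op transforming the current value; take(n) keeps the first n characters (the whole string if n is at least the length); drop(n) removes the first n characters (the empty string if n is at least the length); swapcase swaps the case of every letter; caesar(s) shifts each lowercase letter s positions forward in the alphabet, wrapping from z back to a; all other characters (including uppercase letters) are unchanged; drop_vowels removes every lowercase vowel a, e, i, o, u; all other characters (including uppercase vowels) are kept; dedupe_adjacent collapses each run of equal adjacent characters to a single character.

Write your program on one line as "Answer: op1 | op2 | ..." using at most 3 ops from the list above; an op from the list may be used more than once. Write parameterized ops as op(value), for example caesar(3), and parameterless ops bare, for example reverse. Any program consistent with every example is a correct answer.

drop_vowels | caesar(22) | caesar(22)

Check, running the answer program on each example:
  "izf" -> "zf" -> "vb" -> "rx"
  "eouxpbh" -> "xpbh" -> "tlxd" -> "phtz"
  "huz" -> "hz" -> "dv" -> "zr"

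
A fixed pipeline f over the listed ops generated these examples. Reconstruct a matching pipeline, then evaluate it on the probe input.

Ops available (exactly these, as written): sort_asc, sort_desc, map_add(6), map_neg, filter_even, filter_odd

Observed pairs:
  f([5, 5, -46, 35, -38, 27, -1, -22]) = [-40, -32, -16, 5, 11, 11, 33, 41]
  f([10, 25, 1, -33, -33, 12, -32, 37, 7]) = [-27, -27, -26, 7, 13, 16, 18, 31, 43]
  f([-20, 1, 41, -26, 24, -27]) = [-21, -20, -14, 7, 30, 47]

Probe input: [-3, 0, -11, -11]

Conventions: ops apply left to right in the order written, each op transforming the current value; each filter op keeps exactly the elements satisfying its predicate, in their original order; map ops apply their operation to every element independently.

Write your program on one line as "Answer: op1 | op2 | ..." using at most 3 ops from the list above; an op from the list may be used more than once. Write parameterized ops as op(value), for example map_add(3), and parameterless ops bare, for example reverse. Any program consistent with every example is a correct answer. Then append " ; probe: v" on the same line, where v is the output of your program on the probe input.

sort_desc | map_add(6) | sort_asc ; probe: [-5, -5, 3, 6]

Check, running the answer program on each example:
  [5, 5, -46, 35, -38, 27, -1, -22] -> [35, 27, 5, 5, -1, -22, -38, -46] -> [41, 33, 11, 11, 5, -16, -32, -40] -> [-40, -32, -16, 5, 11, 11, 33, 41]
  [10, 25, 1, -33, -33, 12, -32, 37, 7] -> [37, 25, 12, 10, 7, 1, -32, -33, -33] -> [43, 31, 18, 16, 13, 7, -26, -27, -27] -> [-27, -27, -26, 7, 13, 16, 18, 31, 43]
  [-20, 1, 41, -26, 24, -27] -> [41, 24, 1, -20, -26, -27] -> [47, 30, 7, -14, -20, -21] -> [-21, -20, -14, 7, 30, 47]
  probe: [-3, 0, -11, -11] -> [0, -3, -11, -11] -> [6, 3, -5, -5] -> [-5, -5, 3, 6]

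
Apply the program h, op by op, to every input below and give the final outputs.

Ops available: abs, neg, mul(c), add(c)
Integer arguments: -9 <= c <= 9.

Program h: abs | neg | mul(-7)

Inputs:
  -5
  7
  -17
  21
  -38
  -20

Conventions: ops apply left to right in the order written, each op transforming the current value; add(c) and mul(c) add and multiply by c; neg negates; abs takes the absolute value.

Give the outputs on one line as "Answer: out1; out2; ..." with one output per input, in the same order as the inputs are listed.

35; 49; 119; 147; 266; 140

Execution, op by op:
  -5 -> 5 -> -5 -> 35
  7 -> 7 -> -7 -> 49
  -17 -> 17 -> -17 -> 119
  21 -> 21 -> -21 -> 147
  -38 -> 38 -> -38 -> 266
  -20 -> 20 -> -20 -> 140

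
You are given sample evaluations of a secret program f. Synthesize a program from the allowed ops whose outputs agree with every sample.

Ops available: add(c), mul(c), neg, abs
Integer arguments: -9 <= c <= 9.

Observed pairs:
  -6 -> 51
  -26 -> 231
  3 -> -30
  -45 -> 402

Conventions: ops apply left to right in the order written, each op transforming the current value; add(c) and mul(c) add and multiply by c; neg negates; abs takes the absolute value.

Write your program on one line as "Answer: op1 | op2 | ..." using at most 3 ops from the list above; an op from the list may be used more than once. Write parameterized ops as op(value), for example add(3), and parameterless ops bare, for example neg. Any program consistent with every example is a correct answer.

add(1) | mul(-9) | add(6)

Check, running the answer program on each example:
  -6 -> -5 -> 45 -> 51
  -26 -> -25 -> 225 -> 231
  3 -> 4 -> -36 -> -30
  -45 -> -44 -> 396 -> 402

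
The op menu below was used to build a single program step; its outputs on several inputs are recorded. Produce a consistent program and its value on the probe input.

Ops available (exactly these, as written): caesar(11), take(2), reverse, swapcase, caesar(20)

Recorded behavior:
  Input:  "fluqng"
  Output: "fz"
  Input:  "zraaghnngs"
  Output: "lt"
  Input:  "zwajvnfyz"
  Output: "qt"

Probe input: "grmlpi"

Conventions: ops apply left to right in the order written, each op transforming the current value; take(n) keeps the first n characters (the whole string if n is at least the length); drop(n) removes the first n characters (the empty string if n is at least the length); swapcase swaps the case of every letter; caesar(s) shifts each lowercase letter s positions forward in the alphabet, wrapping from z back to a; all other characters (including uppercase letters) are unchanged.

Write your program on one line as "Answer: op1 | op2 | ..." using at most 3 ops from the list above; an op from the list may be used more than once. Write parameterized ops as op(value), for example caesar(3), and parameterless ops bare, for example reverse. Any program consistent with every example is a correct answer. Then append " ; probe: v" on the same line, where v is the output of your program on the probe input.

take(2) | caesar(20) | reverse ; probe: "la"

Check, running the answer program on each example:
  "fluqng" -> "fl" -> "zf" -> "fz"
  "zraaghnngs" -> "zr" -> "tl" -> "lt"
  "zwajvnfyz" -> "zw" -> "tq" -> "qt"
  probe: "grmlpi" -> "gr" -> "al" -> "la"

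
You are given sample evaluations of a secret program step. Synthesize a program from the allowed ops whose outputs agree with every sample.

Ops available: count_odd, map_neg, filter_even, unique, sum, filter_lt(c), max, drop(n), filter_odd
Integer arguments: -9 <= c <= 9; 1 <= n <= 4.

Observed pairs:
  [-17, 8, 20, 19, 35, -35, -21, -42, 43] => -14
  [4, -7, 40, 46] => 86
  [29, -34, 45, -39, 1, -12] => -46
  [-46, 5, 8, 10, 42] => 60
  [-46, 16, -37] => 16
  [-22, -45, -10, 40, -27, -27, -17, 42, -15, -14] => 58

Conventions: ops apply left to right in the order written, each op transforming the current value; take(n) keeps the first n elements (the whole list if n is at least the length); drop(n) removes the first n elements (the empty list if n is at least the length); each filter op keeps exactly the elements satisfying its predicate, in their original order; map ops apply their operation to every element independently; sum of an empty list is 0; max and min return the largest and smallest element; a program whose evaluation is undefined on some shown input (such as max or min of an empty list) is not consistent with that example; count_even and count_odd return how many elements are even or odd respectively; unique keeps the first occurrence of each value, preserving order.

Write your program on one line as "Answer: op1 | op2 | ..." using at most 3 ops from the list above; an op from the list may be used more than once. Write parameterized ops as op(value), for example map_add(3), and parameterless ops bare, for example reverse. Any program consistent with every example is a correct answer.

drop(1) | filter_even | sum

Check, running the answer program on each example:
  [-17, 8, 20, 19, 35, -35, -21, -42, 43] -> [8, 20, 19, 35, -35, -21, -42, 43] -> [8, 20, -42] -> -14
  [4, -7, 40, 46] -> [-7, 40, 46] -> [40, 46] -> 86
  [29, -34, 45, -39, 1, -12] -> [-34, 45, -39, 1, -12] -> [-34, -12] -> -46
  [-46, 5, 8, 10, 42] -> [5, 8, 10, 42] -> [8, 10, 42] -> 60
  [-46, 16, -37] -> [16, -37] -> [16] -> 16
  [-22, -45, -10, 40, -27, -27, -17, 42, -15, -14] -> [-45, -10, 40, -27, -27, -17, 42, -15, -14] -> [-10, 40, 42, -14] -> 58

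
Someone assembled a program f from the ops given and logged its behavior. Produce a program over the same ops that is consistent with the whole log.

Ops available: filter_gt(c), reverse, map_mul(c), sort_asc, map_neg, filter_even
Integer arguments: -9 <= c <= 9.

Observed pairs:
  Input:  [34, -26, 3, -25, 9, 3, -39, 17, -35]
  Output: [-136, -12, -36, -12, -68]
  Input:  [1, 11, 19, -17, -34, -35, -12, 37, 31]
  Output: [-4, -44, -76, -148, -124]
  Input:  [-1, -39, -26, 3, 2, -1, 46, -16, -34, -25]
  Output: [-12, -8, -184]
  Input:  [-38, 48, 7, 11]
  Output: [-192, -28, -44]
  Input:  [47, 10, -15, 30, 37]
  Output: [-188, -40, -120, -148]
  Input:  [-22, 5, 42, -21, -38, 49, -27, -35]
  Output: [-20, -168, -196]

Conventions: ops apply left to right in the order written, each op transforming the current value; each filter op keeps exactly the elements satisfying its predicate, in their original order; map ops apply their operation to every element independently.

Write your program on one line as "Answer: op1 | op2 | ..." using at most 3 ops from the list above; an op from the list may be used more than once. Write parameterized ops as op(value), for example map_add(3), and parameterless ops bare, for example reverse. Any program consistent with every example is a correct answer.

map_mul(4) | filter_gt(0) | map_neg

Check, running the answer program on each example:
  [34, -26, 3, -25, 9, 3, -39, 17, -35] -> [136, -104, 12, -100, 36, 12, -156, 68, -140] -> [136, 12, 36, 12, 68] -> [-136, -12, -36, -12, -68]
  [1, 11, 19, -17, -34, -35, -12, 37, 31] -> [4, 44, 76, -68, -136, -140, -48, 148, 124] -> [4, 44, 76, 148, 124] -> [-4, -44, -76, -148, -124]
  [-1, -39, -26, 3, 2, -1, 46, -16, -34, -25] -> [-4, -156, -104, 12, 8, -4, 184, -64, -136, -100] -> [12, 8, 184] -> [-12, -8, -184]
  [-38, 48, 7, 11] -> [-152, 192, 28, 44] -> [192, 28, 44] -> [-192, -28, -44]
  [47, 10, -15, 30, 37] -> [188, 40, -60, 120, 148] -> [188, 40, 120, 148] -> [-188, -40, -120, -148]
  [-22, 5, 42, -21, -38, 49, -27, -35] -> [-88, 20, 168, -84, -152, 196, -108, -140] -> [20, 168, 196] -> [-20, -168, -196]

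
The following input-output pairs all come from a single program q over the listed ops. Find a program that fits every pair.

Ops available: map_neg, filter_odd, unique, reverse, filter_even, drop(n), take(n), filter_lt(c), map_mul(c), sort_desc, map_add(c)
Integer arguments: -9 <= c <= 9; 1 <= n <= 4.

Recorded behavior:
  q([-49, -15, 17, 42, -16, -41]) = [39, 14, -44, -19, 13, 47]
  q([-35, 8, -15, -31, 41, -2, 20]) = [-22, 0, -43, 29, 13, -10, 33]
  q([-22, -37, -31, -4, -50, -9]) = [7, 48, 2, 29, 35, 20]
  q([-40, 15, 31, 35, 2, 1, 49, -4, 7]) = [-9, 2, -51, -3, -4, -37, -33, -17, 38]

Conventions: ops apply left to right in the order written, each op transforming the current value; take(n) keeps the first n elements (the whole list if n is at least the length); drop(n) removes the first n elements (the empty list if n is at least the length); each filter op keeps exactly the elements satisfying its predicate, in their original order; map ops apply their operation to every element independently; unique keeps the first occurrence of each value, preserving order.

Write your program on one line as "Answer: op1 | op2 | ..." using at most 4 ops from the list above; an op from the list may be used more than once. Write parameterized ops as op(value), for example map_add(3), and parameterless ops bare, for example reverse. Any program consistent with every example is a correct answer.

reverse | map_add(-6) | map_add(8) | map_neg

Check, running the answer program on each example:
  [-49, -15, 17, 42, -16, -41] -> [-41, -16, 42, 17, -15, -49] -> [-47, -22, 36, 11, -21, -55] -> [-39, -14, 44, 19, -13, -47] -> [39, 14, -44, -19, 13, 47]
  [-35, 8, -15, -31, 41, -2, 20] -> [20, -2, 41, -31, -15, 8, -35] -> [14, -8, 35, -37, -21, 2, -41] -> [22, 0, 43, -29, -13, 10, -33] -> [-22, 0, -43, 29, 13, -10, 33]
  [-22, -37, -31, -4, -50, -9] -> [-9, -50, -4, -31, -37, -22] -> [-15, -56, -10, -37, -43, -28] -> [-7, -48, -2, -29, -35, -20] -> [7, 48, 2, 29, 35, 20]
  [-40, 15, 31, 35, 2, 1, 49, -4, 7] -> [7, -4, 49, 1, 2, 35, 31, 15, -40] -> [1, -10, 43, -5, -4, 29, 25, 9, -46] -> [9, -2, 51, 3, 4, 37, 33, 17, -38] -> [-9, 2, -51, -3, -4, -37, -33, -17, 38]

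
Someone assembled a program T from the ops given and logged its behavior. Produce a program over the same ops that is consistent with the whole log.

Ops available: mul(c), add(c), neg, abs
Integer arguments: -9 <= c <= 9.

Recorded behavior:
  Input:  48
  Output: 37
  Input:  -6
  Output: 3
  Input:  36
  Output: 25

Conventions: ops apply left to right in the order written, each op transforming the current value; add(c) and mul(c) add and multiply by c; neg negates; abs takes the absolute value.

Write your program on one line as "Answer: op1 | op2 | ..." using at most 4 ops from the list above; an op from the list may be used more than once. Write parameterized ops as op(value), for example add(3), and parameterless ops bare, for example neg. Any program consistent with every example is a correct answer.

add(-4) | abs | add(-7)

Check, running the answer program on each example:
  48 -> 44 -> 44 -> 37
  -6 -> -10 -> 10 -> 3
  36 -> 32 -> 32 -> 25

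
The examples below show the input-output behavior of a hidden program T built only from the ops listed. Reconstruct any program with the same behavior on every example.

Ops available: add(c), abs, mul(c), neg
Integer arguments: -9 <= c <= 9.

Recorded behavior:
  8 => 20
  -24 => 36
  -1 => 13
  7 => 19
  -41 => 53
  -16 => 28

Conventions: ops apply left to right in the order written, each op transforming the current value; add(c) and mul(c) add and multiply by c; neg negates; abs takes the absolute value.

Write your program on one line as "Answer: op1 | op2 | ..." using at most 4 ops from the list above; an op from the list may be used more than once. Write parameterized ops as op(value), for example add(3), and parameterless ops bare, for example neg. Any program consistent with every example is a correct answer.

abs | add(6) | add(6)

Check, running the answer program on each example:
  8 -> 8 -> 14 -> 20
  -24 -> 24 -> 30 -> 36
  -1 -> 1 -> 7 -> 13
  7 -> 7 -> 13 -> 19
  -41 -> 41 -> 47 -> 53
  -16 -> 16 -> 22 -> 28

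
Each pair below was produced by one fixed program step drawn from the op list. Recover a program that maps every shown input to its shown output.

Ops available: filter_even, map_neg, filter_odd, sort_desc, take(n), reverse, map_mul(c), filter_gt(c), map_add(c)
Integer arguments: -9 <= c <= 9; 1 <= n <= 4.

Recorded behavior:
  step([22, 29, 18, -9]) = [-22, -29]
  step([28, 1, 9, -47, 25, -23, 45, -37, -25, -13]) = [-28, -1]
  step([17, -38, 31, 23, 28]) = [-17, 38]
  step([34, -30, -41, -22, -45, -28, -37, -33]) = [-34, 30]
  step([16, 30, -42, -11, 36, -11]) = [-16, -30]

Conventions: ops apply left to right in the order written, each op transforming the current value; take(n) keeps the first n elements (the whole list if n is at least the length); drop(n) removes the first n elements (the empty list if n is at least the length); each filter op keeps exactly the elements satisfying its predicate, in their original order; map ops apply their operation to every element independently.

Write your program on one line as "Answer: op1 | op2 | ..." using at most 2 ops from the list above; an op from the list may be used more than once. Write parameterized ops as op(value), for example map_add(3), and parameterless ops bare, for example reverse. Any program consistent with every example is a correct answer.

map_neg | take(2)

Check, running the answer program on each example:
  [22, 29, 18, -9] -> [-22, -29, -18, 9] -> [-22, -29]
  [28, 1, 9, -47, 25, -23, 45, -37, -25, -13] -> [-28, -1, -9, 47, -25, 23, -45, 37, 25, 13] -> [-28, -1]
  [17, -38, 31, 23, 28] -> [-17, 38, -31, -23, -28] -> [-17, 38]
  [34, -30, -41, -22, -45, -28, -37, -33] -> [-34, 30, 41, 22, 45, 28, 37, 33] -> [-34, 30]
  [16, 30, -42, -11, 36, -11] -> [-16, -30, 42, 11, -36, 11] -> [-16, -30]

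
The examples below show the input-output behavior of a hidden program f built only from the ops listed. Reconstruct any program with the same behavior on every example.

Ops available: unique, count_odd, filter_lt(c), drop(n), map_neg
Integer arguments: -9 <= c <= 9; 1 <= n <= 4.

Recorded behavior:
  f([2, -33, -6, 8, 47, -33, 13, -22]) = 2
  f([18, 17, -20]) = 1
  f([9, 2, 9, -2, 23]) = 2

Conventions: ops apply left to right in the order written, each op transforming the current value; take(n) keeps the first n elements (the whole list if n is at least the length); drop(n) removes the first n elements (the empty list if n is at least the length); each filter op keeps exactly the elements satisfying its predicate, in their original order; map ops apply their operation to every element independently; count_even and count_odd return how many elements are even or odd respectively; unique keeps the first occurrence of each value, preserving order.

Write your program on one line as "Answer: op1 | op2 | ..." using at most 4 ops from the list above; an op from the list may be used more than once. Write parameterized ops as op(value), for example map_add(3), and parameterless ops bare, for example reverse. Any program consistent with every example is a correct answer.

map_neg | filter_lt(-8) | unique | count_odd

Check, running the answer program on each example:
  [2, -33, -6, 8, 47, -33, 13, -22] -> [-2, 33, 6, -8, -47, 33, -13, 22] -> [-47, -13] -> [-47, -13] -> 2
  [18, 17, -20] -> [-18, -17, 20] -> [-18, -17] -> [-18, -17] -> 1
  [9, 2, 9, -2, 23] -> [-9, -2, -9, 2, -23] -> [-9, -9, -23] -> [-9, -23] -> 2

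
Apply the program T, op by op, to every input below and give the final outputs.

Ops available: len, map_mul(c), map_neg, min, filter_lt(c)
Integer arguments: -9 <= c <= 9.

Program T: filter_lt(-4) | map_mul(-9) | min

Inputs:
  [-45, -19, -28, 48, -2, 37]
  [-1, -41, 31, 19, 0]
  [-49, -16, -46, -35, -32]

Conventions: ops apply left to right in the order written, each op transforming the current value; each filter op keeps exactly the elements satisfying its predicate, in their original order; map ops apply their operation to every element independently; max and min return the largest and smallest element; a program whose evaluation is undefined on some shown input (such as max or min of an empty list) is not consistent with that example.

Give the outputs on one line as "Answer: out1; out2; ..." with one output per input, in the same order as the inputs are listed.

171; 369; 144

Execution, op by op:
  [-45, -19, -28, 48, -2, 37] -> [-45, -19, -28] -> [405, 171, 252] -> 171
  [-1, -41, 31, 19, 0] -> [-41] -> [369] -> 369
  [-49, -16, -46, -35, -32] -> [-49, -16, -46, -35, -32] -> [441, 144, 414, 315, 288] -> 144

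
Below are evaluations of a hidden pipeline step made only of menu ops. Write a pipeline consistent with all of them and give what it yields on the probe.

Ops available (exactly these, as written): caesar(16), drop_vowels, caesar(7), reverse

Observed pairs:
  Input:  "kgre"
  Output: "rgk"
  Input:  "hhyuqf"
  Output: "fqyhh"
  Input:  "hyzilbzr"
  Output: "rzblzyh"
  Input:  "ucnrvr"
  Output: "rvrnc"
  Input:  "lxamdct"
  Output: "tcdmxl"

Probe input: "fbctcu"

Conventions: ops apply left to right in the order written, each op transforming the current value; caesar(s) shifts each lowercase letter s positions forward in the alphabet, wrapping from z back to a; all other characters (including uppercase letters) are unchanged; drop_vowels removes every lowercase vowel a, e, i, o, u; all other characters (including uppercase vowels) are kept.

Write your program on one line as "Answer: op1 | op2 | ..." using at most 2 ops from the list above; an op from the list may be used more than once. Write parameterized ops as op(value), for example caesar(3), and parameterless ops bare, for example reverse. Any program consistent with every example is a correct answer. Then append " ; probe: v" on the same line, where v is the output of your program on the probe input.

reverse | drop_vowels ; probe: "ctcbf"

Check, running the answer program on each example:
  "kgre" -> "ergk" -> "rgk"
  "hhyuqf" -> "fquyhh" -> "fqyhh"
  "hyzilbzr" -> "rzblizyh" -> "rzblzyh"
  "ucnrvr" -> "rvrncu" -> "rvrnc"
  "lxamdct" -> "tcdmaxl" -> "tcdmxl"
  probe: "fbctcu" -> "uctcbf" -> "ctcbf"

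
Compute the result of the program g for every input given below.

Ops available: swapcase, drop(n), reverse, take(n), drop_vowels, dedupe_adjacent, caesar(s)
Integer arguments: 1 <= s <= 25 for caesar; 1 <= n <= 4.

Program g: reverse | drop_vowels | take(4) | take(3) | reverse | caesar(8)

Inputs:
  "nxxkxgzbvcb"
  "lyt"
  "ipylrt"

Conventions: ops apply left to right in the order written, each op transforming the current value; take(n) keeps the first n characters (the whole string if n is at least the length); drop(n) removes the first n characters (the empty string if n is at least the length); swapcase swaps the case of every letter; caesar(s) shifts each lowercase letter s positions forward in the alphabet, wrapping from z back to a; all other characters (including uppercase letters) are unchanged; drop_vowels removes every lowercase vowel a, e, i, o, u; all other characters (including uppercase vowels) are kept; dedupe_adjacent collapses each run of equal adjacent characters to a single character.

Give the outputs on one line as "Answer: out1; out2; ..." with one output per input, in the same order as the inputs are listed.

Execution, op by op:
  "nxxkxgzbvcb" -> "bcvbzgxkxxn" -> "bcvbzgxkxxn" -> "bcvb" -> "bcv" -> "vcb" -> "dkj"
  "lyt" -> "tyl" -> "tyl" -> "tyl" -> "tyl" -> "lyt" -> "tgb"
  "ipylrt" -> "trlypi" -> "trlyp" -> "trly" -> "trl" -> "lrt" -> "tzb"

"dkj"; "tgb"; "tzb"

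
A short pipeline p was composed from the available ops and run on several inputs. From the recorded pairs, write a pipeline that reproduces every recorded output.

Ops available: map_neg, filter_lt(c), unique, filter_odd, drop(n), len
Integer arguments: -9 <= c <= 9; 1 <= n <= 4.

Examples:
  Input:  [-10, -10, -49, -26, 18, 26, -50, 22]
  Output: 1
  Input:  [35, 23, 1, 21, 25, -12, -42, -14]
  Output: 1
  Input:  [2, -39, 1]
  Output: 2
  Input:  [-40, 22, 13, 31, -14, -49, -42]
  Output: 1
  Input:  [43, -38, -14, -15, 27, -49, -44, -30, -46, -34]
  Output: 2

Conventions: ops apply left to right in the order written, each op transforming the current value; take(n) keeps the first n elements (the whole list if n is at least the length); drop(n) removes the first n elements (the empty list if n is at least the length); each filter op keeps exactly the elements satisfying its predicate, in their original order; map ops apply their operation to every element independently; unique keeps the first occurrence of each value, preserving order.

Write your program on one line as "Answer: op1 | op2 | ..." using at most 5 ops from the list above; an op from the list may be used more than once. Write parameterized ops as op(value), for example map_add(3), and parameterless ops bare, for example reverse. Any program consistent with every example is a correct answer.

filter_lt(7) | unique | map_neg | filter_odd | len

Check, running the answer program on each example:
  [-10, -10, -49, -26, 18, 26, -50, 22] -> [-10, -10, -49, -26, -50] -> [-10, -49, -26, -50] -> [10, 49, 26, 50] -> [49] -> 1
  [35, 23, 1, 21, 25, -12, -42, -14] -> [1, -12, -42, -14] -> [1, -12, -42, -14] -> [-1, 12, 42, 14] -> [-1] -> 1
  [2, -39, 1] -> [2, -39, 1] -> [2, -39, 1] -> [-2, 39, -1] -> [39, -1] -> 2
  [-40, 22, 13, 31, -14, -49, -42] -> [-40, -14, -49, -42] -> [-40, -14, -49, -42] -> [40, 14, 49, 42] -> [49] -> 1
  [43, -38, -14, -15, 27, -49, -44, -30, -46, -34] -> [-38, -14, -15, -49, -44, -30, -46, -34] -> [-38, -14, -15, -49, -44, -30, -46, -34] -> [38, 14, 15, 49, 44, 30, 46, 34] -> [15, 49] -> 2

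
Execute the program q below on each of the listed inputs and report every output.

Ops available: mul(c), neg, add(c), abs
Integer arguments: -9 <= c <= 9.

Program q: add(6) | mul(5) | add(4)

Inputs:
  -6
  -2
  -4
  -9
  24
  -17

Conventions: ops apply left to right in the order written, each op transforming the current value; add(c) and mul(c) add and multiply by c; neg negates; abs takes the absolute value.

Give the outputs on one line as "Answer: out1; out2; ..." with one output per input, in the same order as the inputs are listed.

4; 24; 14; -11; 154; -51

Execution, op by op:
  -6 -> 0 -> 0 -> 4
  -2 -> 4 -> 20 -> 24
  -4 -> 2 -> 10 -> 14
  -9 -> -3 -> -15 -> -11
  24 -> 30 -> 150 -> 154
  -17 -> -11 -> -55 -> -51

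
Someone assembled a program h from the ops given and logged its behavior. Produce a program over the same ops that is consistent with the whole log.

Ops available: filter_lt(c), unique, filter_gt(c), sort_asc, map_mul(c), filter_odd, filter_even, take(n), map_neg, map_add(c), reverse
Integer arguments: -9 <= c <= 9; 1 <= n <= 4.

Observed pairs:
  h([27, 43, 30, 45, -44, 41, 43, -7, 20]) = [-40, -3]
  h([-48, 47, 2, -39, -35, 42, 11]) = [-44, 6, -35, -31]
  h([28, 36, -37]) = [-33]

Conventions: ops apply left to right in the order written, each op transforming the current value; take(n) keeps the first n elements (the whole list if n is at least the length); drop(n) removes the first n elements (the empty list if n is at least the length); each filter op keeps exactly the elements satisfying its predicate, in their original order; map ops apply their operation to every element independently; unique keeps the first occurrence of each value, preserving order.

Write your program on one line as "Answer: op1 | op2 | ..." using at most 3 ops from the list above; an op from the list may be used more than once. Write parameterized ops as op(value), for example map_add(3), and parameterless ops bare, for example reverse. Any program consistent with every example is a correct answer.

filter_lt(7) | map_add(4)

Check, running the answer program on each example:
  [27, 43, 30, 45, -44, 41, 43, -7, 20] -> [-44, -7] -> [-40, -3]
  [-48, 47, 2, -39, -35, 42, 11] -> [-48, 2, -39, -35] -> [-44, 6, -35, -31]
  [28, 36, -37] -> [-37] -> [-33]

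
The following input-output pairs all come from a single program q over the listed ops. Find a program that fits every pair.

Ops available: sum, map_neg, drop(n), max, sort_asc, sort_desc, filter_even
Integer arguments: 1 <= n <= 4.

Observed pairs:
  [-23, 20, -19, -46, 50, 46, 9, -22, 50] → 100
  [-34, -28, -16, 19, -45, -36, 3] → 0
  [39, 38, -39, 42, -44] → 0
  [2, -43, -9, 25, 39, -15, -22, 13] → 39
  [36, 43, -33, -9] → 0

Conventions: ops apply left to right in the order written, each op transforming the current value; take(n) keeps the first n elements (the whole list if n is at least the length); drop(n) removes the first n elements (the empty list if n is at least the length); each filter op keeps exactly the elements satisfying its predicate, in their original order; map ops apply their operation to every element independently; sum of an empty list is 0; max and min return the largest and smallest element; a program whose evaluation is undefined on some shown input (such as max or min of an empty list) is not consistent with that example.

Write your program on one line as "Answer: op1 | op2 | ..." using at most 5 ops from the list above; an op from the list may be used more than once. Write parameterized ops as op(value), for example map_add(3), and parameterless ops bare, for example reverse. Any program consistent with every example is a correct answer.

sort_asc | drop(2) | drop(1) | drop(4) | sum

Check, running the answer program on each example:
  [-23, 20, -19, -46, 50, 46, 9, -22, 50] -> [-46, -23, -22, -19, 9, 20, 46, 50, 50] -> [-22, -19, 9, 20, 46, 50, 50] -> [-19, 9, 20, 46, 50, 50] -> [50, 50] -> 100
  [-34, -28, -16, 19, -45, -36, 3] -> [-45, -36, -34, -28, -16, 3, 19] -> [-34, -28, -16, 3, 19] -> [-28, -16, 3, 19] -> [] -> 0
  [39, 38, -39, 42, -44] -> [-44, -39, 38, 39, 42] -> [38, 39, 42] -> [39, 42] -> [] -> 0
  [2, -43, -9, 25, 39, -15, -22, 13] -> [-43, -22, -15, -9, 2, 13, 25, 39] -> [-15, -9, 2, 13, 25, 39] -> [-9, 2, 13, 25, 39] -> [39] -> 39
  [36, 43, -33, -9] -> [-33, -9, 36, 43] -> [36, 43] -> [43] -> [] -> 0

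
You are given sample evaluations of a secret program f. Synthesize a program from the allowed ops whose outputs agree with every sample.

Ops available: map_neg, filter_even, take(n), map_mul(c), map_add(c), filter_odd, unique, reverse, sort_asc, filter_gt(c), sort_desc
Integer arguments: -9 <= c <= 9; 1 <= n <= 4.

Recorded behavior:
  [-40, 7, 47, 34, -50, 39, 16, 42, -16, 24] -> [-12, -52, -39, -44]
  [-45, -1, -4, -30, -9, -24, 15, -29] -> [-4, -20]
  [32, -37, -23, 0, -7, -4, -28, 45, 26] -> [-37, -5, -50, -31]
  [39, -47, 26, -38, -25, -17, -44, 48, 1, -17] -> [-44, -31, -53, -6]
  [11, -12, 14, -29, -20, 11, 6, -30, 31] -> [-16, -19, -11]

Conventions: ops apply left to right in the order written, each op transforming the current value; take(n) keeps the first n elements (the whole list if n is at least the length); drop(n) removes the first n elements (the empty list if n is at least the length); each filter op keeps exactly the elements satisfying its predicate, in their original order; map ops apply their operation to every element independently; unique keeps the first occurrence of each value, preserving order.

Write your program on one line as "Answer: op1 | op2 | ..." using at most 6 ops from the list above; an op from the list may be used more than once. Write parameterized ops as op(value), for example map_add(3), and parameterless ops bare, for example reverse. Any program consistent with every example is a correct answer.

filter_gt(-3) | map_add(5) | take(4) | unique | map_neg

Check, running the answer program on each example:
  [-40, 7, 47, 34, -50, 39, 16, 42, -16, 24] -> [7, 47, 34, 39, 16, 42, 24] -> [12, 52, 39, 44, 21, 47, 29] -> [12, 52, 39, 44] -> [12, 52, 39, 44] -> [-12, -52, -39, -44]
  [-45, -1, -4, -30, -9, -24, 15, -29] -> [-1, 15] -> [4, 20] -> [4, 20] -> [4, 20] -> [-4, -20]
  [32, -37, -23, 0, -7, -4, -28, 45, 26] -> [32, 0, 45, 26] -> [37, 5, 50, 31] -> [37, 5, 50, 31] -> [37, 5, 50, 31] -> [-37, -5, -50, -31]
  [39, -47, 26, -38, -25, -17, -44, 48, 1, -17] -> [39, 26, 48, 1] -> [44, 31, 53, 6] -> [44, 31, 53, 6] -> [44, 31, 53, 6] -> [-44, -31, -53, -6]
  [11, -12, 14, -29, -20, 11, 6, -30, 31] -> [11, 14, 11, 6, 31] -> [16, 19, 16, 11, 36] -> [16, 19, 16, 11] -> [16, 19, 11] -> [-16, -19, -11]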